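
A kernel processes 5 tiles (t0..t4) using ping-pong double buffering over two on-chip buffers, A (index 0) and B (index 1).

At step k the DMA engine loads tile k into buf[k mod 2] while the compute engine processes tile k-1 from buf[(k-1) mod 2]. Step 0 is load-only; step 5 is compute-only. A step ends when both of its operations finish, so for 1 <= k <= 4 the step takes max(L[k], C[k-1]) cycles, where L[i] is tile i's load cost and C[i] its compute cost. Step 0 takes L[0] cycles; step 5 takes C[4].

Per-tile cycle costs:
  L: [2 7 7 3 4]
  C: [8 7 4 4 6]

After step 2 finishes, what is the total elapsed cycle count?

end_cycle[2] = 17

k=0 load=t0/2c comp=- wait=2 total=2
k=1 load=t1/7c comp=t0/8c wait=8 total=10
k=2 load=t2/7c comp=t1/7c wait=7 total=17
k=3 load=t3/3c comp=t2/4c wait=4 total=21
k=4 load=t4/4c comp=t3/4c wait=4 total=25
k=5 load=- comp=t4/6c wait=6 total=31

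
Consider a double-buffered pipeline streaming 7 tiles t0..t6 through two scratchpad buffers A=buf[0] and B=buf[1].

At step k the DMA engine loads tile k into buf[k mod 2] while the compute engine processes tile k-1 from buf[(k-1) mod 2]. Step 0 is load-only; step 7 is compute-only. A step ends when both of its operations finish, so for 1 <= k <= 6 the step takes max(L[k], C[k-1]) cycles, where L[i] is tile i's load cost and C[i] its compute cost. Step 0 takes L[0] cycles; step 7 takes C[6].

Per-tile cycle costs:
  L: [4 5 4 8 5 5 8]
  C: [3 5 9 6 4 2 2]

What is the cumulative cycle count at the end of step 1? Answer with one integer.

step 0: L[0]=4 → dur=4, Σ=4 | A=load:t0 B=idle [load-only]
step 1: L[1]=5 C[0]=3 → dur=5, Σ=9 | A=compute:t0 B=load:t1 [load-bound]
step 2: L[2]=4 C[1]=5 → dur=5, Σ=14 | A=load:t2 B=compute:t1 [compute-bound]
step 3: L[3]=8 C[2]=9 → dur=9, Σ=23 | A=compute:t2 B=load:t3 [compute-bound]
step 4: L[4]=5 C[3]=6 → dur=6, Σ=29 | A=load:t4 B=compute:t3 [compute-bound]
step 5: L[5]=5 C[4]=4 → dur=5, Σ=34 | A=compute:t4 B=load:t5 [load-bound]
step 6: L[6]=8 C[5]=2 → dur=8, Σ=42 | A=load:t6 B=compute:t5 [load-bound]
step 7: C[6]=2 → dur=2, Σ=44 | A=compute:t6 B=idle [compute-only]

end_cycle[1] = 9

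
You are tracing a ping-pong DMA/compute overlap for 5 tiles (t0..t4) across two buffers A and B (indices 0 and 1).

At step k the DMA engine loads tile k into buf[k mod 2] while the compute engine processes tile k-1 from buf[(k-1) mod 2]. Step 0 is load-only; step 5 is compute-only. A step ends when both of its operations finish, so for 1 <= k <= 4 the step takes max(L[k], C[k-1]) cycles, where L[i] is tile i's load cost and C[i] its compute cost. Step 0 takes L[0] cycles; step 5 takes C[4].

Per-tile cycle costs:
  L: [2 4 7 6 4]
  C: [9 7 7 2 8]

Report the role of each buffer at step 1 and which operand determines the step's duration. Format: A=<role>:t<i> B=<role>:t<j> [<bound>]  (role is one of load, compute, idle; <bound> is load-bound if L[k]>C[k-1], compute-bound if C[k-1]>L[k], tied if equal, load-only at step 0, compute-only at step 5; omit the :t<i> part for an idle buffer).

step 1: A=compute:t0 B=load:t1 [compute-bound]

k=0 load=t0/2c comp=- wait=2 total=2
k=1 load=t1/4c comp=t0/9c wait=9 total=11
k=2 load=t2/7c comp=t1/7c wait=7 total=18
k=3 load=t3/6c comp=t2/7c wait=7 total=25
k=4 load=t4/4c comp=t3/2c wait=4 total=29
k=5 load=- comp=t4/8c wait=8 total=37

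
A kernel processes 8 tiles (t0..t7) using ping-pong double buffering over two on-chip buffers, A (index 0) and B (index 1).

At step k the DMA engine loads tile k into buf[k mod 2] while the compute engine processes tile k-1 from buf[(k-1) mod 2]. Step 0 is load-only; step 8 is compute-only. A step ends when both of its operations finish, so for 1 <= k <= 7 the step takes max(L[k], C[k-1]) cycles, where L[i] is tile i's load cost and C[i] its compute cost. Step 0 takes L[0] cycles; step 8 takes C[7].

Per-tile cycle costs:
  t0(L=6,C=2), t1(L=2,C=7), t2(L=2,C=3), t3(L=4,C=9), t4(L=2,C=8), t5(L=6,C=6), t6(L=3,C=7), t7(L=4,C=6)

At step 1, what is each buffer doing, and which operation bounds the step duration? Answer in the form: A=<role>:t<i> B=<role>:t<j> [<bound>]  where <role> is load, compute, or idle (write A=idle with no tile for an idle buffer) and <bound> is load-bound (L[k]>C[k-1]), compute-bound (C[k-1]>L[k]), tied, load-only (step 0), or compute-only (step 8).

  0. 6=6c; end=6; A:t0 B:-
  1. max(2,2)=2c; end=8; A:t0 B:t1
  2. max(2,7)=7c; end=15; A:t2 B:t1
  3. max(4,3)=4c; end=19; A:t2 B:t3
  4. max(2,9)=9c; end=28; A:t4 B:t3
  5. max(6,8)=8c; end=36; A:t4 B:t5
  6. max(3,6)=6c; end=42; A:t6 B:t5
  7. max(4,7)=7c; end=49; A:t6 B:t7
  8. 6=6c; end=55; A:t6 B:t7

step 1: A=compute:t0 B=load:t1 [tied]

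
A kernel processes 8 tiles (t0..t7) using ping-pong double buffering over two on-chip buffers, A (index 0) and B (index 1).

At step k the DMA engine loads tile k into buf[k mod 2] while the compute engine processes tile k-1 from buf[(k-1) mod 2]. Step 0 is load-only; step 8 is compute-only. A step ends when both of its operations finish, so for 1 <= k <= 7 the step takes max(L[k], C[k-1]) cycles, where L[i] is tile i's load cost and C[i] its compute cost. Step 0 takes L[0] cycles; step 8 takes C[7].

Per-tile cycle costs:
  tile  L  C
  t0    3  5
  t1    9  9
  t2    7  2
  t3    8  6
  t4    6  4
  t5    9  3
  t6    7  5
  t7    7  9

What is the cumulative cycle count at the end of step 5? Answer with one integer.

  0. 3=3c; end=3; A:t0 B:-
  1. max(9,5)=9c; end=12; A:t0 B:t1
  2. max(7,9)=9c; end=21; A:t2 B:t1
  3. max(8,2)=8c; end=29; A:t2 B:t3
  4. max(6,6)=6c; end=35; A:t4 B:t3
  5. max(9,4)=9c; end=44; A:t4 B:t5
  6. max(7,3)=7c; end=51; A:t6 B:t5
  7. max(7,5)=7c; end=58; A:t6 B:t7
  8. 9=9c; end=67; A:t6 B:t7

end_cycle[5] = 44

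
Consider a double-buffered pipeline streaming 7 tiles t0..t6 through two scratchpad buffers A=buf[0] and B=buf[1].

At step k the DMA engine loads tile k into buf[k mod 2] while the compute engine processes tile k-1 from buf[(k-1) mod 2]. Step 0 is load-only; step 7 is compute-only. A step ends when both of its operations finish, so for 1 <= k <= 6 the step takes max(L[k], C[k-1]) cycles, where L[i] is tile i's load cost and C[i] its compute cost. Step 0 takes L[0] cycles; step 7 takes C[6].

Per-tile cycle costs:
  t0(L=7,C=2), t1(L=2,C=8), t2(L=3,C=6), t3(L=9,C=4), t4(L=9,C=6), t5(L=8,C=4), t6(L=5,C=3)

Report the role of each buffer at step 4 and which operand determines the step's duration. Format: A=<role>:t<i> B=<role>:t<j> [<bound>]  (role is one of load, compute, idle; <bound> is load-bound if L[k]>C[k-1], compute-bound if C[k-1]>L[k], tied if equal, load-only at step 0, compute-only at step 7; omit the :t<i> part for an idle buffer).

[0] DMA t0→A (7c) ∥ CU idle ⇒ 7c, clock 7
[1] DMA t1→B (2c) ∥ CU A:t0 (2c) ⇒ 2c, clock 9
[2] DMA t2→A (3c) ∥ CU B:t1 (8c) ⇒ 8c, clock 17
[3] DMA t3→B (9c) ∥ CU A:t2 (6c) ⇒ 9c, clock 26
[4] DMA t4→A (9c) ∥ CU B:t3 (4c) ⇒ 9c, clock 35
[5] DMA t5→B (8c) ∥ CU A:t4 (6c) ⇒ 8c, clock 43
[6] DMA t6→A (5c) ∥ CU B:t5 (4c) ⇒ 5c, clock 48
[7] DMA idle ∥ CU A:t6 (3c) ⇒ 3c, clock 51

step 4: A=load:t4 B=compute:t3 [load-bound]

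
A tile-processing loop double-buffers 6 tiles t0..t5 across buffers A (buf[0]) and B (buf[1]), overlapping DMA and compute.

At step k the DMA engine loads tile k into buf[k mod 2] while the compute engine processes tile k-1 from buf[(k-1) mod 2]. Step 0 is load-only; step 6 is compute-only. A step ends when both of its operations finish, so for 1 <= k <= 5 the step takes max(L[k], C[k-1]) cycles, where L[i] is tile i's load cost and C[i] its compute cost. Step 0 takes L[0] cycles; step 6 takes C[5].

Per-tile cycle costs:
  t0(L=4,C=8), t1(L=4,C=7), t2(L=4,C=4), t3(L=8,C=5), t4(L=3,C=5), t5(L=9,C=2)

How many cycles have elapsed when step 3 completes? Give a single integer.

k=0 load=t0/4c comp=- wait=4 total=4
k=1 load=t1/4c comp=t0/8c wait=8 total=12
k=2 load=t2/4c comp=t1/7c wait=7 total=19
k=3 load=t3/8c comp=t2/4c wait=8 total=27
k=4 load=t4/3c comp=t3/5c wait=5 total=32
k=5 load=t5/9c comp=t4/5c wait=9 total=41
k=6 load=- comp=t5/2c wait=2 total=43

end_cycle[3] = 27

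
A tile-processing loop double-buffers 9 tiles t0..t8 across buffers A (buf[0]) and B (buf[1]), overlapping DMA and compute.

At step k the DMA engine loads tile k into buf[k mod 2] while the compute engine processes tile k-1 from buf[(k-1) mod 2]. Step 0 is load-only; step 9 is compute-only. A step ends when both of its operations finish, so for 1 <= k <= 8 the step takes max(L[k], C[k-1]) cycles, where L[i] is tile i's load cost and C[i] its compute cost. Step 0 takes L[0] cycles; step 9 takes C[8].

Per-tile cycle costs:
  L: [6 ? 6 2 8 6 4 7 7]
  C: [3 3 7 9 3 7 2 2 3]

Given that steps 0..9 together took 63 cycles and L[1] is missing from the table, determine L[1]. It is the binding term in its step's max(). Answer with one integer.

L[1] = 5

step 0 → dur = L[0]=6 = 6
step 1 → dur = max(L[1]=?, C[0]=3) = L[1]  (unknown; binding)
step 2 → dur = max(L[2]=6, C[1]=3) = 6
step 3 → dur = max(L[3]=2, C[2]=7) = 7
step 4 → dur = max(L[4]=8, C[3]=9) = 9
step 5 → dur = max(L[5]=6, C[4]=3) = 6
step 6 → dur = max(L[6]=4, C[5]=7) = 7
step 7 → dur = max(L[7]=7, C[6]=2) = 7
step 8 → dur = max(L[8]=7, C[7]=2) = 7
step 9 → dur = C[8]=3 = 3
sum of known step durations = 58
dur[1] = total - known = 63 - 58 = 5
L[1] is the binding max in step 1, so L[1] = dur[1] = 5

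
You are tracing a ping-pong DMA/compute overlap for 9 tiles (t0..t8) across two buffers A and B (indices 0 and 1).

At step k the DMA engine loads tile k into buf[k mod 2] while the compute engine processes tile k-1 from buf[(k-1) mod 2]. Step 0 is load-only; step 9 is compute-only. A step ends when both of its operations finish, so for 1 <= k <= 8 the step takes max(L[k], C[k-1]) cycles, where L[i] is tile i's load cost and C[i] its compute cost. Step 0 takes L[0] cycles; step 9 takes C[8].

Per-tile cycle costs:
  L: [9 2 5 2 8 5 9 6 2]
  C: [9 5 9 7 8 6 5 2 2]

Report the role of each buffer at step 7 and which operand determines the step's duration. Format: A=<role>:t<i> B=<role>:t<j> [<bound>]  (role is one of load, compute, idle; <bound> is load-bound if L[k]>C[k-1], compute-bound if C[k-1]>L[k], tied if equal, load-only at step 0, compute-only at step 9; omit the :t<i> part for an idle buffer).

step 7: A=compute:t6 B=load:t7 [load-bound]

step 0: L[0]=9 → dur=9, Σ=9 | A=load:t0 B=idle [load-only]
step 1: L[1]=2 C[0]=9 → dur=9, Σ=18 | A=compute:t0 B=load:t1 [compute-bound]
step 2: L[2]=5 C[1]=5 → dur=5, Σ=23 | A=load:t2 B=compute:t1 [tied]
step 3: L[3]=2 C[2]=9 → dur=9, Σ=32 | A=compute:t2 B=load:t3 [compute-bound]
step 4: L[4]=8 C[3]=7 → dur=8, Σ=40 | A=load:t4 B=compute:t3 [load-bound]
step 5: L[5]=5 C[4]=8 → dur=8, Σ=48 | A=compute:t4 B=load:t5 [compute-bound]
step 6: L[6]=9 C[5]=6 → dur=9, Σ=57 | A=load:t6 B=compute:t5 [load-bound]
step 7: L[7]=6 C[6]=5 → dur=6, Σ=63 | A=compute:t6 B=load:t7 [load-bound]
step 8: L[8]=2 C[7]=2 → dur=2, Σ=65 | A=load:t8 B=compute:t7 [tied]
step 9: C[8]=2 → dur=2, Σ=67 | A=compute:t8 B=idle [compute-only]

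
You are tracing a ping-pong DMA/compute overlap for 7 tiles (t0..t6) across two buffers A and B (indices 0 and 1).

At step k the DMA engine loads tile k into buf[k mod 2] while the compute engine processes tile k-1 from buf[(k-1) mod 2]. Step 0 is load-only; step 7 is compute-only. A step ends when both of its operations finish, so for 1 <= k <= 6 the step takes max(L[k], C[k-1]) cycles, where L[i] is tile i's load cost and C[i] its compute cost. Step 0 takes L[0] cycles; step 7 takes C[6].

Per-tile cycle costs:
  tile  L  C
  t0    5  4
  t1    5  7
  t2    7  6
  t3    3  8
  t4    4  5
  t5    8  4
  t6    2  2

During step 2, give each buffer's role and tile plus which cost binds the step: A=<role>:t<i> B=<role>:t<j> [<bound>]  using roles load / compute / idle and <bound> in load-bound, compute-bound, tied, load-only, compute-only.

step 2: A=load:t2 B=compute:t1 [tied]

  0. 5=5c; end=5; A:t0 B:-
  1. max(5,4)=5c; end=10; A:t0 B:t1
  2. max(7,7)=7c; end=17; A:t2 B:t1
  3. max(3,6)=6c; end=23; A:t2 B:t3
  4. max(4,8)=8c; end=31; A:t4 B:t3
  5. max(8,5)=8c; end=39; A:t4 B:t5
  6. max(2,4)=4c; end=43; A:t6 B:t5
  7. 2=2c; end=45; A:t6 B:t5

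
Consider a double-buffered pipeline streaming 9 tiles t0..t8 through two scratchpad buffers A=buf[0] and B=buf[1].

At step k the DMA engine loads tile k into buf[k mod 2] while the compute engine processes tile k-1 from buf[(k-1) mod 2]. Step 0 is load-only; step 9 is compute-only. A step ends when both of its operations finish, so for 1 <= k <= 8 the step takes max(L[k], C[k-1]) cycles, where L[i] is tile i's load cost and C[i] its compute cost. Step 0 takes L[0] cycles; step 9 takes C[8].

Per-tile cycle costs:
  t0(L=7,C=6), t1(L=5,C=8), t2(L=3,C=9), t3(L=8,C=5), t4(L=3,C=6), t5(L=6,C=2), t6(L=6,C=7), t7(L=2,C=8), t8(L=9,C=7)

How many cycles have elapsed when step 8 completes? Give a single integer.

end_cycle[8] = 63

[0] DMA t0→A (7c) ∥ CU idle ⇒ 7c, clock 7
[1] DMA t1→B (5c) ∥ CU A:t0 (6c) ⇒ 6c, clock 13
[2] DMA t2→A (3c) ∥ CU B:t1 (8c) ⇒ 8c, clock 21
[3] DMA t3→B (8c) ∥ CU A:t2 (9c) ⇒ 9c, clock 30
[4] DMA t4→A (3c) ∥ CU B:t3 (5c) ⇒ 5c, clock 35
[5] DMA t5→B (6c) ∥ CU A:t4 (6c) ⇒ 6c, clock 41
[6] DMA t6→A (6c) ∥ CU B:t5 (2c) ⇒ 6c, clock 47
[7] DMA t7→B (2c) ∥ CU A:t6 (7c) ⇒ 7c, clock 54
[8] DMA t8→A (9c) ∥ CU B:t7 (8c) ⇒ 9c, clock 63
[9] DMA idle ∥ CU A:t8 (7c) ⇒ 7c, clock 70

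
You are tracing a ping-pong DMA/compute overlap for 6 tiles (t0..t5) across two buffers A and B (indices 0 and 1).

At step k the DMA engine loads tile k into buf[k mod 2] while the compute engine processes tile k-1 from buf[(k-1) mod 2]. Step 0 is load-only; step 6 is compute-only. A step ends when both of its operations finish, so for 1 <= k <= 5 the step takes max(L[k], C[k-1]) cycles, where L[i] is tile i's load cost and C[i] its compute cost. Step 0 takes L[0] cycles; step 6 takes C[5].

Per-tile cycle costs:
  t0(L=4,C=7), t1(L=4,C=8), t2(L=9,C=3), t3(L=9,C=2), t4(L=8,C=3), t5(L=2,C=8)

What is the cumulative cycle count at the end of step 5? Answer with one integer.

end_cycle[5] = 40

k=0 load=t0/4c comp=- wait=4 total=4
k=1 load=t1/4c comp=t0/7c wait=7 total=11
k=2 load=t2/9c comp=t1/8c wait=9 total=20
k=3 load=t3/9c comp=t2/3c wait=9 total=29
k=4 load=t4/8c comp=t3/2c wait=8 total=37
k=5 load=t5/2c comp=t4/3c wait=3 total=40
k=6 load=- comp=t5/8c wait=8 total=48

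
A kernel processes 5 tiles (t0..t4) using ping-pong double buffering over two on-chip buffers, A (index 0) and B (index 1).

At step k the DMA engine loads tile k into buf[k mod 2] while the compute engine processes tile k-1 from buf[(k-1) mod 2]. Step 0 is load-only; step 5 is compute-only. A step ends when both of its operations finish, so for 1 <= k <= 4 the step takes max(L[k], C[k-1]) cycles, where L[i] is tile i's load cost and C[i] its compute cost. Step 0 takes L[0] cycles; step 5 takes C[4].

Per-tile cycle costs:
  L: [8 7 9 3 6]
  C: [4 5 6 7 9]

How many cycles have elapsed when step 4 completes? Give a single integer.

k=0 load=t0/8c comp=- wait=8 total=8
k=1 load=t1/7c comp=t0/4c wait=7 total=15
k=2 load=t2/9c comp=t1/5c wait=9 total=24
k=3 load=t3/3c comp=t2/6c wait=6 total=30
k=4 load=t4/6c comp=t3/7c wait=7 total=37
k=5 load=- comp=t4/9c wait=9 total=46

end_cycle[4] = 37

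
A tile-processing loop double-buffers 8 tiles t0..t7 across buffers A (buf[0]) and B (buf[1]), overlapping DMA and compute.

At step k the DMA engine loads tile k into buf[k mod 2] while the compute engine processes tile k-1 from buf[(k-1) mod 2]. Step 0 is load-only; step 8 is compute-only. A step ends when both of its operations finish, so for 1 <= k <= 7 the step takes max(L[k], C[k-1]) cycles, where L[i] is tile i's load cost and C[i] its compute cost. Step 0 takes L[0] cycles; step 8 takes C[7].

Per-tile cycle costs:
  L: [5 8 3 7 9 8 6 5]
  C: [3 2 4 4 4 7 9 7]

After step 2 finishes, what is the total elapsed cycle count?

end_cycle[2] = 16

  0. 5=5c; end=5; A:t0 B:-
  1. max(8,3)=8c; end=13; A:t0 B:t1
  2. max(3,2)=3c; end=16; A:t2 B:t1
  3. max(7,4)=7c; end=23; A:t2 B:t3
  4. max(9,4)=9c; end=32; A:t4 B:t3
  5. max(8,4)=8c; end=40; A:t4 B:t5
  6. max(6,7)=7c; end=47; A:t6 B:t5
  7. max(5,9)=9c; end=56; A:t6 B:t7
  8. 7=7c; end=63; A:t6 B:t7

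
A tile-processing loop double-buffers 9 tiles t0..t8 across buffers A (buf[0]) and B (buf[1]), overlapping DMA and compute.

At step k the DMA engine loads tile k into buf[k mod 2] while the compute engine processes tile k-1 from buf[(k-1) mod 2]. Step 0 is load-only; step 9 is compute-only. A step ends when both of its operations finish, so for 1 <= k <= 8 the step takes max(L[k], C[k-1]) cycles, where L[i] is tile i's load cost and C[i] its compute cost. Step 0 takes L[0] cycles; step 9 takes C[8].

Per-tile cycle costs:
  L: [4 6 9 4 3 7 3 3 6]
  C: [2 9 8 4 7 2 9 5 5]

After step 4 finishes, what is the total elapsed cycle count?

  0. 4=4c; end=4; A:t0 B:-
  1. max(6,2)=6c; end=10; A:t0 B:t1
  2. max(9,9)=9c; end=19; A:t2 B:t1
  3. max(4,8)=8c; end=27; A:t2 B:t3
  4. max(3,4)=4c; end=31; A:t4 B:t3
  5. max(7,7)=7c; end=38; A:t4 B:t5
  6. max(3,2)=3c; end=41; A:t6 B:t5
  7. max(3,9)=9c; end=50; A:t6 B:t7
  8. max(6,5)=6c; end=56; A:t8 B:t7
  9. 5=5c; end=61; A:t8 B:t7

end_cycle[4] = 31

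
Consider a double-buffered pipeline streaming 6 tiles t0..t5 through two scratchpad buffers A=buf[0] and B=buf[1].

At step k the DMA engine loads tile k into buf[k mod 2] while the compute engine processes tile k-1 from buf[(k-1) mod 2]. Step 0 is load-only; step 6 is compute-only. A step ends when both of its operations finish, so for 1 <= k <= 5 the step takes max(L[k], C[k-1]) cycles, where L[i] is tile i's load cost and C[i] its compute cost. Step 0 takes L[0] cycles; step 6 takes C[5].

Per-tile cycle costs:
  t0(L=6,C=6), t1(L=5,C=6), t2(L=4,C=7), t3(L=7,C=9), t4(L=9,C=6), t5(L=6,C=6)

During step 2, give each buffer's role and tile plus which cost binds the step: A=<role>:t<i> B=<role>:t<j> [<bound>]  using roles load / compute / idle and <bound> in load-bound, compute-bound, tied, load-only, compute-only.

step 2: A=load:t2 B=compute:t1 [compute-bound]

  0. 6=6c; end=6; A:t0 B:-
  1. max(5,6)=6c; end=12; A:t0 B:t1
  2. max(4,6)=6c; end=18; A:t2 B:t1
  3. max(7,7)=7c; end=25; A:t2 B:t3
  4. max(9,9)=9c; end=34; A:t4 B:t3
  5. max(6,6)=6c; end=40; A:t4 B:t5
  6. 6=6c; end=46; A:t4 B:t5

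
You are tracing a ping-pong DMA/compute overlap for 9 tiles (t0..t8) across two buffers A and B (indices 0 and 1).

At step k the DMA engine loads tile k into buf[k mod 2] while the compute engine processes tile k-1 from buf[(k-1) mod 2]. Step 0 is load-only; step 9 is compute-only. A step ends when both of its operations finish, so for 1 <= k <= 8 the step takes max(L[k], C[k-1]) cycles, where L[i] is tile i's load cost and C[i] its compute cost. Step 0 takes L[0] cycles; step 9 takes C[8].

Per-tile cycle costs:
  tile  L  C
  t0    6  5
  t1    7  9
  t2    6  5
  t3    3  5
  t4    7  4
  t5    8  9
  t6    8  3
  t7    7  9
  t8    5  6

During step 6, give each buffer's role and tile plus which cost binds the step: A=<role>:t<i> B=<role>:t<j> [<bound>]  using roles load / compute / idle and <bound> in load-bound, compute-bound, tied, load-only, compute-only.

step 6: A=load:t6 B=compute:t5 [compute-bound]

  0. 6=6c; end=6; A:t0 B:-
  1. max(7,5)=7c; end=13; A:t0 B:t1
  2. max(6,9)=9c; end=22; A:t2 B:t1
  3. max(3,5)=5c; end=27; A:t2 B:t3
  4. max(7,5)=7c; end=34; A:t4 B:t3
  5. max(8,4)=8c; end=42; A:t4 B:t5
  6. max(8,9)=9c; end=51; A:t6 B:t5
  7. max(7,3)=7c; end=58; A:t6 B:t7
  8. max(5,9)=9c; end=67; A:t8 B:t7
  9. 6=6c; end=73; A:t8 B:t7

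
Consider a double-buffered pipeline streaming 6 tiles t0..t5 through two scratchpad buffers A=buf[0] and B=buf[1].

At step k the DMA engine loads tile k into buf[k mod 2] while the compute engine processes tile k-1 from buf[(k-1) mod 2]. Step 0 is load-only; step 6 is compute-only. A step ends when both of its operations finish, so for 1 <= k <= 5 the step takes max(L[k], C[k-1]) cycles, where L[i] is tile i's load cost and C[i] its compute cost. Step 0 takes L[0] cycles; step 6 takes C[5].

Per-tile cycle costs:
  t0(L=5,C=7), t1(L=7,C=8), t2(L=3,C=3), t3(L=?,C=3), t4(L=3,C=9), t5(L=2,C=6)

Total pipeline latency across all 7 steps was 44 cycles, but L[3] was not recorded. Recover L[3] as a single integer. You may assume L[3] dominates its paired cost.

step 0: dur = L[0]=5 = 5
step 1: dur = max(L[1]=7, C[0]=7) = 7
step 2: dur = max(L[2]=3, C[1]=8) = 8
step 3: dur = max(L[3]=?, C[2]=3) = L[3]  (unknown; binding)
step 4: dur = max(L[4]=3, C[3]=3) = 3
step 5: dur = max(L[5]=2, C[4]=9) = 9
step 6: dur = C[5]=6 = 6
sum of known step durations = 38
dur[3] = total - known = 44 - 38 = 6
L[3] is the binding max in step 3, so L[3] = dur[3] = 6

L[3] = 6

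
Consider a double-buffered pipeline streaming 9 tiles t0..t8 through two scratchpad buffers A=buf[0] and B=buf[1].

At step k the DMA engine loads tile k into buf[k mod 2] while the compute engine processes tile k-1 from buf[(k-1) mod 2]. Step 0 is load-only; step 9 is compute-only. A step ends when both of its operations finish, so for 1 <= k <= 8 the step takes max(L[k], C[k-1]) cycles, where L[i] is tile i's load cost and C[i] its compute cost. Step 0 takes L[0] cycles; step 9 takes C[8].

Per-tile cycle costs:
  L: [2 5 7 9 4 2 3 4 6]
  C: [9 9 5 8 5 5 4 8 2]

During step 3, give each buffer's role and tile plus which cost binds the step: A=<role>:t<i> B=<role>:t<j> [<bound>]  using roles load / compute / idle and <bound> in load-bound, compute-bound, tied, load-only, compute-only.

step 3: A=compute:t2 B=load:t3 [load-bound]

step 0: L[0]=2 → dur=2, Σ=2 | A=load:t0 B=idle [load-only]
step 1: L[1]=5 C[0]=9 → dur=9, Σ=11 | A=compute:t0 B=load:t1 [compute-bound]
step 2: L[2]=7 C[1]=9 → dur=9, Σ=20 | A=load:t2 B=compute:t1 [compute-bound]
step 3: L[3]=9 C[2]=5 → dur=9, Σ=29 | A=compute:t2 B=load:t3 [load-bound]
step 4: L[4]=4 C[3]=8 → dur=8, Σ=37 | A=load:t4 B=compute:t3 [compute-bound]
step 5: L[5]=2 C[4]=5 → dur=5, Σ=42 | A=compute:t4 B=load:t5 [compute-bound]
step 6: L[6]=3 C[5]=5 → dur=5, Σ=47 | A=load:t6 B=compute:t5 [compute-bound]
step 7: L[7]=4 C[6]=4 → dur=4, Σ=51 | A=compute:t6 B=load:t7 [tied]
step 8: L[8]=6 C[7]=8 → dur=8, Σ=59 | A=load:t8 B=compute:t7 [compute-bound]
step 9: C[8]=2 → dur=2, Σ=61 | A=compute:t8 B=idle [compute-only]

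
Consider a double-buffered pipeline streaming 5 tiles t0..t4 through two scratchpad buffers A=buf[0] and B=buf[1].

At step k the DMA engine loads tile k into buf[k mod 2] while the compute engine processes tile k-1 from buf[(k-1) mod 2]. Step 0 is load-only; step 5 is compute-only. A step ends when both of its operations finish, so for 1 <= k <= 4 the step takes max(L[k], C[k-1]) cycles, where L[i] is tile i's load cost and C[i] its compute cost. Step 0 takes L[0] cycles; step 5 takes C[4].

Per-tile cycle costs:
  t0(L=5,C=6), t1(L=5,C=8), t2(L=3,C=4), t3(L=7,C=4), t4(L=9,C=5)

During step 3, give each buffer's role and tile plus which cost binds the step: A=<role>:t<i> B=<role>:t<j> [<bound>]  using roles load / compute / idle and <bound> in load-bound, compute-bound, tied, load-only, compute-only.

step 3: A=compute:t2 B=load:t3 [load-bound]

k=0 load=t0/5c comp=- wait=5 total=5
k=1 load=t1/5c comp=t0/6c wait=6 total=11
k=2 load=t2/3c comp=t1/8c wait=8 total=19
k=3 load=t3/7c comp=t2/4c wait=7 total=26
k=4 load=t4/9c comp=t3/4c wait=9 total=35
k=5 load=- comp=t4/5c wait=5 total=40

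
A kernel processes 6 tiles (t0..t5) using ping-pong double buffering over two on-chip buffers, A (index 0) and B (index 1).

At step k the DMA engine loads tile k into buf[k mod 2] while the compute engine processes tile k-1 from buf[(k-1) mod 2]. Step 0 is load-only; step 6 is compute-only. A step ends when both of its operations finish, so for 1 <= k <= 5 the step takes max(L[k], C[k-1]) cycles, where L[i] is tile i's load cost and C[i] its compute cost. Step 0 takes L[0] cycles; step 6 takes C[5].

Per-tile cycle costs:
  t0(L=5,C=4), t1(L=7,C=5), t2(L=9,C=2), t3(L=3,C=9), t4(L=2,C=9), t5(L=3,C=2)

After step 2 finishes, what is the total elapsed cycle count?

end_cycle[2] = 21

[0] DMA t0→A (5c) ∥ CU idle ⇒ 5c, clock 5
[1] DMA t1→B (7c) ∥ CU A:t0 (4c) ⇒ 7c, clock 12
[2] DMA t2→A (9c) ∥ CU B:t1 (5c) ⇒ 9c, clock 21
[3] DMA t3→B (3c) ∥ CU A:t2 (2c) ⇒ 3c, clock 24
[4] DMA t4→A (2c) ∥ CU B:t3 (9c) ⇒ 9c, clock 33
[5] DMA t5→B (3c) ∥ CU A:t4 (9c) ⇒ 9c, clock 42
[6] DMA idle ∥ CU B:t5 (2c) ⇒ 2c, clock 44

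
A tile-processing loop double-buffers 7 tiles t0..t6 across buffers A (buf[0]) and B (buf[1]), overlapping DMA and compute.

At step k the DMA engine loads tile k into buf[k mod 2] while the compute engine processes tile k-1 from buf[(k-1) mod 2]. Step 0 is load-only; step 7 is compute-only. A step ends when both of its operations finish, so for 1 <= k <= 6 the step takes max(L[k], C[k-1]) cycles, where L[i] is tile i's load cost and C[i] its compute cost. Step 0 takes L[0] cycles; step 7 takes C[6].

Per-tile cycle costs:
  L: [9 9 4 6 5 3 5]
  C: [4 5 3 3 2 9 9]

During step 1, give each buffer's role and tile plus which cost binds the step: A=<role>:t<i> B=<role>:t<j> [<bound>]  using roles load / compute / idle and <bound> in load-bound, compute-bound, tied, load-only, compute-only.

step 1: A=compute:t0 B=load:t1 [load-bound]

[0] DMA t0→A (9c) ∥ CU idle ⇒ 9c, clock 9
[1] DMA t1→B (9c) ∥ CU A:t0 (4c) ⇒ 9c, clock 18
[2] DMA t2→A (4c) ∥ CU B:t1 (5c) ⇒ 5c, clock 23
[3] DMA t3→B (6c) ∥ CU A:t2 (3c) ⇒ 6c, clock 29
[4] DMA t4→A (5c) ∥ CU B:t3 (3c) ⇒ 5c, clock 34
[5] DMA t5→B (3c) ∥ CU A:t4 (2c) ⇒ 3c, clock 37
[6] DMA t6→A (5c) ∥ CU B:t5 (9c) ⇒ 9c, clock 46
[7] DMA idle ∥ CU A:t6 (9c) ⇒ 9c, clock 55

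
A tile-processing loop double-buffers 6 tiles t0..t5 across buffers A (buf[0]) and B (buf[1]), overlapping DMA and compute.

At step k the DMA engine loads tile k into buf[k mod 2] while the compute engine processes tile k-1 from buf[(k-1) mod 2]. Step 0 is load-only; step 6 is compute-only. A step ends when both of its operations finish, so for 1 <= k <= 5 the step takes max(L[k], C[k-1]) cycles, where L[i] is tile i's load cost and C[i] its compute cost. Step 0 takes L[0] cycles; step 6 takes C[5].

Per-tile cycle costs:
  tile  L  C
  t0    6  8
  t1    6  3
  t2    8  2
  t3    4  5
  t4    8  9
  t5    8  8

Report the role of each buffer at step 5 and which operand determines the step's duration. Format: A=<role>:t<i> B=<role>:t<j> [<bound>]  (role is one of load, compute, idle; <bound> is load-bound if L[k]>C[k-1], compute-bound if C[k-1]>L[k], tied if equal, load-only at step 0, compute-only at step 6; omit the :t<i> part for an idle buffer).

step 5: A=compute:t4 B=load:t5 [compute-bound]

  0. 6=6c; end=6; A:t0 B:-
  1. max(6,8)=8c; end=14; A:t0 B:t1
  2. max(8,3)=8c; end=22; A:t2 B:t1
  3. max(4,2)=4c; end=26; A:t2 B:t3
  4. max(8,5)=8c; end=34; A:t4 B:t3
  5. max(8,9)=9c; end=43; A:t4 B:t5
  6. 8=8c; end=51; A:t4 B:t5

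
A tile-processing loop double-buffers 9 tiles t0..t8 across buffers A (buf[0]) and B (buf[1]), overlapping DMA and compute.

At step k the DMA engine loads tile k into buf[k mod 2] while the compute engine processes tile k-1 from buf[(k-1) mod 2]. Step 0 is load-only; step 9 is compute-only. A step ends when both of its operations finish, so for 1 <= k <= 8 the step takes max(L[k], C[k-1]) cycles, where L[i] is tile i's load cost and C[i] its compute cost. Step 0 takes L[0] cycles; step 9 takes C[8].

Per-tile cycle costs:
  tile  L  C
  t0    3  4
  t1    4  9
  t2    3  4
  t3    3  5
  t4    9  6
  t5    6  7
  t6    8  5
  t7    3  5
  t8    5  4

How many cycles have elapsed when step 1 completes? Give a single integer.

  0. 3=3c; end=3; A:t0 B:-
  1. max(4,4)=4c; end=7; A:t0 B:t1
  2. max(3,9)=9c; end=16; A:t2 B:t1
  3. max(3,4)=4c; end=20; A:t2 B:t3
  4. max(9,5)=9c; end=29; A:t4 B:t3
  5. max(6,6)=6c; end=35; A:t4 B:t5
  6. max(8,7)=8c; end=43; A:t6 B:t5
  7. max(3,5)=5c; end=48; A:t6 B:t7
  8. max(5,5)=5c; end=53; A:t8 B:t7
  9. 4=4c; end=57; A:t8 B:t7

end_cycle[1] = 7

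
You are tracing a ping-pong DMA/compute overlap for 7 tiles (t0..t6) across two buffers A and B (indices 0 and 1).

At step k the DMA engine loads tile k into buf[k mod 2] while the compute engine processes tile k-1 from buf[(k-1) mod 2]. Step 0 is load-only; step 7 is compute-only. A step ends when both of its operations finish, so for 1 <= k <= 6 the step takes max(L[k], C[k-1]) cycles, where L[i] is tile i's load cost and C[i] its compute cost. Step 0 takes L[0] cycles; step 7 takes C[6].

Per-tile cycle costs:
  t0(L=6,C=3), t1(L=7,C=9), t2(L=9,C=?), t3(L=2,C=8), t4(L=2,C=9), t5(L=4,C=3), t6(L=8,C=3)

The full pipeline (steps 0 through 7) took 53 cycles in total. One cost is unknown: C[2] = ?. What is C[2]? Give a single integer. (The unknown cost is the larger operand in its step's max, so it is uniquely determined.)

step 0 → dur = L[0]=6 = 6
step 1 → dur = max(L[1]=7, C[0]=3) = 7
step 2 → dur = max(L[2]=9, C[1]=9) = 9
step 3 → dur = max(L[3]=2, C[2]=?) = C[2]  (unknown; binding)
step 4 → dur = max(L[4]=2, C[3]=8) = 8
step 5 → dur = max(L[5]=4, C[4]=9) = 9
step 6 → dur = max(L[6]=8, C[5]=3) = 8
step 7 → dur = C[6]=3 = 3
sum of known step durations = 50
dur[3] = total - known = 53 - 50 = 3
C[2] is the binding max in step 3, so C[2] = dur[3] = 3

C[2] = 3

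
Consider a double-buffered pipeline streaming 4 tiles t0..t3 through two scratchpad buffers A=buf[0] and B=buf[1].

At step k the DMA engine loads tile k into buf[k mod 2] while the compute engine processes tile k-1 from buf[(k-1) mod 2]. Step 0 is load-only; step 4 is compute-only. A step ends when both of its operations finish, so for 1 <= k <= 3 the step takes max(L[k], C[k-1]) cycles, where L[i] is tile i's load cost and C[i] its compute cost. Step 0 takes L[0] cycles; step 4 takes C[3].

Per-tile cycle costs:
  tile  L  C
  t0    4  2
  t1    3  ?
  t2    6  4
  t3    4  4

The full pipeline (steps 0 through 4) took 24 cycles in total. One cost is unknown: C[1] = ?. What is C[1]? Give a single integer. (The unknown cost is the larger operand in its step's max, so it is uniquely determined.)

C[1] = 9

step 0 = dur = L[0]=4 = 4
step 1 = dur = max(L[1]=3, C[0]=2) = 3
step 2 = dur = max(L[2]=6, C[1]=?) = C[1]  (unknown; binding)
step 3 = dur = max(L[3]=4, C[2]=4) = 4
step 4 = dur = C[3]=4 = 4
sum of known step durations = 15
dur[2] = total - known = 24 - 15 = 9
C[1] is the binding max in step 2, so C[1] = dur[2] = 9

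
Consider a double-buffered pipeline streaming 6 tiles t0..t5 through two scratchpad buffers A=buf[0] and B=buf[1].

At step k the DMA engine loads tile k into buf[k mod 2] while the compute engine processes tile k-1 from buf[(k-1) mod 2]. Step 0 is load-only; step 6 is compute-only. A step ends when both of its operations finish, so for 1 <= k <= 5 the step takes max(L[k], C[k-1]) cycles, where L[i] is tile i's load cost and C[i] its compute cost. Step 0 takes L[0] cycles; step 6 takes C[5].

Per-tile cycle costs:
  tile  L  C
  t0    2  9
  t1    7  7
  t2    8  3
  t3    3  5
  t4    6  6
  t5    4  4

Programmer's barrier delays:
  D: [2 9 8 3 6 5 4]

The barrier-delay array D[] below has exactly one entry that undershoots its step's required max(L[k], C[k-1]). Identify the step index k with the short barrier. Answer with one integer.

hazard at step 5

step 0: need L[0]=2 = 2; D[0]=2 ok
step 1: need max(L[1]=7,C[0]=9) = 9; D[1]=9 ok
step 2: need max(L[2]=8,C[1]=7) = 8; D[2]=8 ok
step 3: need max(L[3]=3,C[2]=3) = 3; D[3]=3 ok
step 4: need max(L[4]=6,C[3]=5) = 6; D[4]=6 ok
step 5: need max(L[5]=4,C[4]=6) = 6; D[5]=5 SHORT
step 6: need C[5]=4 = 4; D[6]=4 ok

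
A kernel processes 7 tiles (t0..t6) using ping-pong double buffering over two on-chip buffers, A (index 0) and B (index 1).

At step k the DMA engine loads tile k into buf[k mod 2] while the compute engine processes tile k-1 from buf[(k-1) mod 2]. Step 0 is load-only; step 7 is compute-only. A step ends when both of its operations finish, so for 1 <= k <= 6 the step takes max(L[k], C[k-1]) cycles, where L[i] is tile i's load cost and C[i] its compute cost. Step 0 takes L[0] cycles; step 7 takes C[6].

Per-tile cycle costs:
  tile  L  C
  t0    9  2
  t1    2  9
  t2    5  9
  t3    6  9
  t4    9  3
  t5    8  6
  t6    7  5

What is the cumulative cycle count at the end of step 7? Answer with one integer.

end_cycle[7] = 58

[0] DMA t0→A (9c) ∥ CU idle ⇒ 9c, clock 9
[1] DMA t1→B (2c) ∥ CU A:t0 (2c) ⇒ 2c, clock 11
[2] DMA t2→A (5c) ∥ CU B:t1 (9c) ⇒ 9c, clock 20
[3] DMA t3→B (6c) ∥ CU A:t2 (9c) ⇒ 9c, clock 29
[4] DMA t4→A (9c) ∥ CU B:t3 (9c) ⇒ 9c, clock 38
[5] DMA t5→B (8c) ∥ CU A:t4 (3c) ⇒ 8c, clock 46
[6] DMA t6→A (7c) ∥ CU B:t5 (6c) ⇒ 7c, clock 53
[7] DMA idle ∥ CU A:t6 (5c) ⇒ 5c, clock 58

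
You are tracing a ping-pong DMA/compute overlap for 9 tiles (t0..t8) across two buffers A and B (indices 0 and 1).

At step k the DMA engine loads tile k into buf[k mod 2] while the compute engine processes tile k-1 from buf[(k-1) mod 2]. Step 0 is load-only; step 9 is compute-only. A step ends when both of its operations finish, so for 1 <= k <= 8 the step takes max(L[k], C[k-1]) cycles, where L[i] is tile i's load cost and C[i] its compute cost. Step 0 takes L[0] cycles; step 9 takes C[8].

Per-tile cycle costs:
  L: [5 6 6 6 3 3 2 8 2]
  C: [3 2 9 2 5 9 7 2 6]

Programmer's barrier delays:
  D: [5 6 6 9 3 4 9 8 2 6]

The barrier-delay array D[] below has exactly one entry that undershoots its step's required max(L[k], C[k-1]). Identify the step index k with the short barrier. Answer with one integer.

hazard at step 5

k=0 barrier L[0]=5→5c, D[0]=5 ok
k=1 barrier max(L[1]=6,C[0]=3)→6c, D[1]=6 ok
k=2 barrier max(L[2]=6,C[1]=2)→6c, D[2]=6 ok
k=3 barrier max(L[3]=6,C[2]=9)→9c, D[3]=9 ok
k=4 barrier max(L[4]=3,C[3]=2)→3c, D[4]=3 ok
k=5 barrier max(L[5]=3,C[4]=5)→5c, D[5]=4 SHORT
k=6 barrier max(L[6]=2,C[5]=9)→9c, D[6]=9 ok
k=7 barrier max(L[7]=8,C[6]=7)→8c, D[7]=8 ok
k=8 barrier max(L[8]=2,C[7]=2)→2c, D[8]=2 ok
k=9 barrier C[8]=6→6c, D[9]=6 ok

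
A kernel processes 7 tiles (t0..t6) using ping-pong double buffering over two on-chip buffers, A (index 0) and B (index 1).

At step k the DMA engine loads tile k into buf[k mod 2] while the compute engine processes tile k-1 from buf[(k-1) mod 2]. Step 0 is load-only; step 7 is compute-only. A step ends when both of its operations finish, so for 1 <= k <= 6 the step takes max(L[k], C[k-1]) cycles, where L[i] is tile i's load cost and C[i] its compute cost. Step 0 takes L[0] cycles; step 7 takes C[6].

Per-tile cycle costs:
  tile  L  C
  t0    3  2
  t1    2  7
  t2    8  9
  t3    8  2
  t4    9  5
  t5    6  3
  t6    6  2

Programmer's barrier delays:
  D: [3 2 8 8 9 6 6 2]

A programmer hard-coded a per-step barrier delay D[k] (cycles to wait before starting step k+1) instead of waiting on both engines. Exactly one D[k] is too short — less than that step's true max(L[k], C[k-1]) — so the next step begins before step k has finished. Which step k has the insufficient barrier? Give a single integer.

[0] required=L[0]=3=3 vs D=3 ok
[1] required=max(L[1]=2,C[0]=2)=2 vs D=2 ok
[2] required=max(L[2]=8,C[1]=7)=8 vs D=8 ok
[3] required=max(L[3]=8,C[2]=9)=9 vs D=8 SHORT
[4] required=max(L[4]=9,C[3]=2)=9 vs D=9 ok
[5] required=max(L[5]=6,C[4]=5)=6 vs D=6 ok
[6] required=max(L[6]=6,C[5]=3)=6 vs D=6 ok
[7] required=C[6]=2=2 vs D=2 ok

hazard at step 3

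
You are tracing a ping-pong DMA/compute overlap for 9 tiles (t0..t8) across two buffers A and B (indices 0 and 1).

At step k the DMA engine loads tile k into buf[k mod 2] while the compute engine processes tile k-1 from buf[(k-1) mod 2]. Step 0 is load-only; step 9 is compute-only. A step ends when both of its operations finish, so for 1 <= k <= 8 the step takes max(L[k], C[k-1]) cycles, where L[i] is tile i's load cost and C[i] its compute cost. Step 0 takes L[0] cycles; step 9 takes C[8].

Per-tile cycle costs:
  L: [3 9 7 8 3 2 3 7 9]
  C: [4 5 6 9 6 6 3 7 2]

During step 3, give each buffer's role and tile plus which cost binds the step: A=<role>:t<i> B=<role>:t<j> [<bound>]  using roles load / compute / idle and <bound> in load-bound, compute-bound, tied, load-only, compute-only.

[0] DMA t0→A (3c) ∥ CU idle ⇒ 3c, clock 3
[1] DMA t1→B (9c) ∥ CU A:t0 (4c) ⇒ 9c, clock 12
[2] DMA t2→A (7c) ∥ CU B:t1 (5c) ⇒ 7c, clock 19
[3] DMA t3→B (8c) ∥ CU A:t2 (6c) ⇒ 8c, clock 27
[4] DMA t4→A (3c) ∥ CU B:t3 (9c) ⇒ 9c, clock 36
[5] DMA t5→B (2c) ∥ CU A:t4 (6c) ⇒ 6c, clock 42
[6] DMA t6→A (3c) ∥ CU B:t5 (6c) ⇒ 6c, clock 48
[7] DMA t7→B (7c) ∥ CU A:t6 (3c) ⇒ 7c, clock 55
[8] DMA t8→A (9c) ∥ CU B:t7 (7c) ⇒ 9c, clock 64
[9] DMA idle ∥ CU A:t8 (2c) ⇒ 2c, clock 66

step 3: A=compute:t2 B=load:t3 [load-bound]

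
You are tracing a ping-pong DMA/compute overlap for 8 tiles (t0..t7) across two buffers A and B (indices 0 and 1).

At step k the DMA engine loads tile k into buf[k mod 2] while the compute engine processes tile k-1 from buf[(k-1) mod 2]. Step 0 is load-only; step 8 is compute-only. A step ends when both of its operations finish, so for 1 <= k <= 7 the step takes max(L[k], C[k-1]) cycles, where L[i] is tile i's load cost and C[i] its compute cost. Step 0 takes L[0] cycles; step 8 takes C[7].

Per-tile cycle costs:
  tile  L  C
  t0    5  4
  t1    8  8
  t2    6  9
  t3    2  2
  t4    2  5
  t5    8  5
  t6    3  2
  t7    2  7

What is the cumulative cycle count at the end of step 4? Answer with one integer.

k=0 load=t0/5c comp=- wait=5 total=5
k=1 load=t1/8c comp=t0/4c wait=8 total=13
k=2 load=t2/6c comp=t1/8c wait=8 total=21
k=3 load=t3/2c comp=t2/9c wait=9 total=30
k=4 load=t4/2c comp=t3/2c wait=2 total=32
k=5 load=t5/8c comp=t4/5c wait=8 total=40
k=6 load=t6/3c comp=t5/5c wait=5 total=45
k=7 load=t7/2c comp=t6/2c wait=2 total=47
k=8 load=- comp=t7/7c wait=7 total=54

end_cycle[4] = 32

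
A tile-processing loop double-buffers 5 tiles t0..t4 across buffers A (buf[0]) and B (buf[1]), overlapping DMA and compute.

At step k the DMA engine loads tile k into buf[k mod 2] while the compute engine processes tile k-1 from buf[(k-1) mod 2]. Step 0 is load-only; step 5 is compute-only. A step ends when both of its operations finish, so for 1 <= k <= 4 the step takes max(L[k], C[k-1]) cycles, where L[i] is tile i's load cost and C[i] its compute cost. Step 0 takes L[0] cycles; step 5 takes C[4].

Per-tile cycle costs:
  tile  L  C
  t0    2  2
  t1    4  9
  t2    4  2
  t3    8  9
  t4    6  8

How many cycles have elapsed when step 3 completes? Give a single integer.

  0. 2=2c; end=2; A:t0 B:-
  1. max(4,2)=4c; end=6; A:t0 B:t1
  2. max(4,9)=9c; end=15; A:t2 B:t1
  3. max(8,2)=8c; end=23; A:t2 B:t3
  4. max(6,9)=9c; end=32; A:t4 B:t3
  5. 8=8c; end=40; A:t4 B:t3

end_cycle[3] = 23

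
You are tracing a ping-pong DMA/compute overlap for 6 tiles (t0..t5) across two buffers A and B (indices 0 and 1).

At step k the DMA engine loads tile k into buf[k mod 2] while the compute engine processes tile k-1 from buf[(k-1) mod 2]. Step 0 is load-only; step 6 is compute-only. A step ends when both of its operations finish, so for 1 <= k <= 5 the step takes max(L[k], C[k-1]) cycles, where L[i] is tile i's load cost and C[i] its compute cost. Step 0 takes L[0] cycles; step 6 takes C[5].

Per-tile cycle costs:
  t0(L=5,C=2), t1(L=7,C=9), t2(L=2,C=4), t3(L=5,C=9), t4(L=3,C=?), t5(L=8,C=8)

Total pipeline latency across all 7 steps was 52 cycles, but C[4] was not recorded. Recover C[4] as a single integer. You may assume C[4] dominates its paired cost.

step 0 = dur = L[0]=5 = 5
step 1 = dur = max(L[1]=7, C[0]=2) = 7
step 2 = dur = max(L[2]=2, C[1]=9) = 9
step 3 = dur = max(L[3]=5, C[2]=4) = 5
step 4 = dur = max(L[4]=3, C[3]=9) = 9
step 5 = dur = max(L[5]=8, C[4]=?) = C[4]  (unknown; binding)
step 6 = dur = C[5]=8 = 8
sum of known step durations = 43
dur[5] = total - known = 52 - 43 = 9
C[4] is the binding max in step 5, so C[4] = dur[5] = 9

C[4] = 9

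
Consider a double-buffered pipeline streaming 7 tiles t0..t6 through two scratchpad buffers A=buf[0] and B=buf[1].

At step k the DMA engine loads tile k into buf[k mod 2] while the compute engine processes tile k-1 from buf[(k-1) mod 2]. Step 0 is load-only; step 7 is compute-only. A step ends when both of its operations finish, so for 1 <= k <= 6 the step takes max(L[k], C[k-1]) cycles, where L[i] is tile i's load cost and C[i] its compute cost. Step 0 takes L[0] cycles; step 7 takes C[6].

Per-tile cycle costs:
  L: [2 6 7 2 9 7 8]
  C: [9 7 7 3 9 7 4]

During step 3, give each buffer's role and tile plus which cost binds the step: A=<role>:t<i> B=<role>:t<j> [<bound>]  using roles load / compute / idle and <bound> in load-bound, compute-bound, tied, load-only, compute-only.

step 0: L[0]=2 → dur=2, Σ=2 | A=load:t0 B=idle [load-only]
step 1: L[1]=6 C[0]=9 → dur=9, Σ=11 | A=compute:t0 B=load:t1 [compute-bound]
step 2: L[2]=7 C[1]=7 → dur=7, Σ=18 | A=load:t2 B=compute:t1 [tied]
step 3: L[3]=2 C[2]=7 → dur=7, Σ=25 | A=compute:t2 B=load:t3 [compute-bound]
step 4: L[4]=9 C[3]=3 → dur=9, Σ=34 | A=load:t4 B=compute:t3 [load-bound]
step 5: L[5]=7 C[4]=9 → dur=9, Σ=43 | A=compute:t4 B=load:t5 [compute-bound]
step 6: L[6]=8 C[5]=7 → dur=8, Σ=51 | A=load:t6 B=compute:t5 [load-bound]
step 7: C[6]=4 → dur=4, Σ=55 | A=compute:t6 B=idle [compute-only]

step 3: A=compute:t2 B=load:t3 [compute-bound]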